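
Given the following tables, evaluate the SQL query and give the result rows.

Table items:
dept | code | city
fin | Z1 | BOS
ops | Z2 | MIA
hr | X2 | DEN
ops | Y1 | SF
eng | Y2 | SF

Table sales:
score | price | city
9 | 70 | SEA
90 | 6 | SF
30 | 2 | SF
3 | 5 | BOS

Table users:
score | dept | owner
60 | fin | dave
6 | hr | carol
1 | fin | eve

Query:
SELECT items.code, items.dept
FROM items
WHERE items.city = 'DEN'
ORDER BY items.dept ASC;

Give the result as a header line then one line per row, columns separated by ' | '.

After WHERE (1 rows):
items.dept | items.code | items.city
hr | X2 | DEN
After SELECT (1 rows):
items.code | items.dept
X2 | hr
After ORDER BY (1 rows):
items.code | items.dept
X2 | hr

== RESULT ==
items.code | items.dept
X2 | hr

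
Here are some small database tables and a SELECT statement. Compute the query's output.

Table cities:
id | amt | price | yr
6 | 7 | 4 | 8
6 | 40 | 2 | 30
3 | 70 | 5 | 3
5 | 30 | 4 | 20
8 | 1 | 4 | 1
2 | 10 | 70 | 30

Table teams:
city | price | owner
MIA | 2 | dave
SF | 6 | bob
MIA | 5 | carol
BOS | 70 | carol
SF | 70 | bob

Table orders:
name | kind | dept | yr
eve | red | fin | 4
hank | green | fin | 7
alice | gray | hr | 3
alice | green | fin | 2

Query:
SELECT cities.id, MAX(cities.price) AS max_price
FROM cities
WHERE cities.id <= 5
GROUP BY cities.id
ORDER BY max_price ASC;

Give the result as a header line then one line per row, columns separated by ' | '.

After WHERE (3 rows):
cities.id | cities.amt | cities.price | cities.yr
3 | 70 | 5 | 3
5 | 30 | 4 | 20
2 | 10 | 70 | 30
After GROUP BY (3 rows):
cities.id | max_price
3 | 5
5 | 4
2 | 70
After ORDER BY (3 rows):
cities.id | max_price
5 | 4
3 | 5
2 | 70

== RESULT ==
cities.id | max_price
5 | 4
3 | 5
2 | 70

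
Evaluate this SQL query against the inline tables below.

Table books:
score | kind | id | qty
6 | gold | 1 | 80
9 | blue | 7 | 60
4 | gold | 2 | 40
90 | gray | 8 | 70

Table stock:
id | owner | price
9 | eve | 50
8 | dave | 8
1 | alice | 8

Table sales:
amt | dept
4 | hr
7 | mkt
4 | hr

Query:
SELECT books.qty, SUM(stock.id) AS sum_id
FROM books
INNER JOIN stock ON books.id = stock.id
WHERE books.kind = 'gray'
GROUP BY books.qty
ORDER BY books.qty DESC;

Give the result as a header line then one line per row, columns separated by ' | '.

== RESULT ==
books.qty | sum_id
70 | 8

Derivation:
After JOIN stock (2 rows):
books.score | books.kind | books.id | books.qty | stock.id | stock.owner | stock.price
6 | gold | 1 | 80 | 1 | alice | 8
90 | gray | 8 | 70 | 8 | dave | 8
After WHERE (1 rows):
books.score | books.kind | books.id | books.qty | stock.id | stock.owner | stock.price
90 | gray | 8 | 70 | 8 | dave | 8
After GROUP BY (1 rows):
books.qty | sum_id
70 | 8
After ORDER BY (1 rows):
books.qty | sum_id
70 | 8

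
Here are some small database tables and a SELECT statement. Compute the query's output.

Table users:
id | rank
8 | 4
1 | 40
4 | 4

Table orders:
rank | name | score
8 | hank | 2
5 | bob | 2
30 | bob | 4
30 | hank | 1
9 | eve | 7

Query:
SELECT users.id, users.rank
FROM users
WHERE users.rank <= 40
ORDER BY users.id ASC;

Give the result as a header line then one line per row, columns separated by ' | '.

== RESULT ==
users.id | users.rank
1 | 40
4 | 4
8 | 4

Derivation:
After WHERE (3 rows):
users.id | users.rank
8 | 4
1 | 40
4 | 4
After SELECT (3 rows):
users.id | users.rank
8 | 4
1 | 40
4 | 4
After ORDER BY (3 rows):
users.id | users.rank
1 | 40
4 | 4
8 | 4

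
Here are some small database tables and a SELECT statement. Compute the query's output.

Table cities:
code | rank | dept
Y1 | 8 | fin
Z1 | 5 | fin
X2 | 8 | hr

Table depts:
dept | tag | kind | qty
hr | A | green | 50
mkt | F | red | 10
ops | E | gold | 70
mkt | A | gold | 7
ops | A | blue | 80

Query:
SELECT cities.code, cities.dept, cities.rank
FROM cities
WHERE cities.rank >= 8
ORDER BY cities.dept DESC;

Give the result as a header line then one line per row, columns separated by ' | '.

After WHERE (2 rows):
cities.code | cities.rank | cities.dept
Y1 | 8 | fin
X2 | 8 | hr
After SELECT (2 rows):
cities.code | cities.dept | cities.rank
Y1 | fin | 8
X2 | hr | 8
After ORDER BY (2 rows):
cities.code | cities.dept | cities.rank
X2 | hr | 8
Y1 | fin | 8

== RESULT ==
cities.code | cities.dept | cities.rank
X2 | hr | 8
Y1 | fin | 8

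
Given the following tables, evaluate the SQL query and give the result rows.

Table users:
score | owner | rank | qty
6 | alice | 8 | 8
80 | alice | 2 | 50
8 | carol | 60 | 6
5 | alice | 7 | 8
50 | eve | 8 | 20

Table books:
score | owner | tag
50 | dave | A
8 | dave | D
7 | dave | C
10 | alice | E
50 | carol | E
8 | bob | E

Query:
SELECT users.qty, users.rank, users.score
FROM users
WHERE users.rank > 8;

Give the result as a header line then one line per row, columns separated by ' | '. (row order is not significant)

== RESULT ==
users.qty | users.rank | users.score
6 | 60 | 8

Derivation:
After WHERE (1 rows):
users.score | users.owner | users.rank | users.qty
8 | carol | 60 | 6
After SELECT (1 rows):
users.qty | users.rank | users.score
6 | 60 | 8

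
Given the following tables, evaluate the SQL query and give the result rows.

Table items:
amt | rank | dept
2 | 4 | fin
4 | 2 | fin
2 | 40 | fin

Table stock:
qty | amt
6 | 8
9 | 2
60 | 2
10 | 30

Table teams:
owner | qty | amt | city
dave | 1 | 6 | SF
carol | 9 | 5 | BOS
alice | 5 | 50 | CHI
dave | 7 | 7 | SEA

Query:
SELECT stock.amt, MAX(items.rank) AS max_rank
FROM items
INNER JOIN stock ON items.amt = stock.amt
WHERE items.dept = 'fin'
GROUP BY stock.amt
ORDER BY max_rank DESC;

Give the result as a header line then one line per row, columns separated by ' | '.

After JOIN stock (4 rows):
items.amt | items.rank | items.dept | stock.qty | stock.amt
2 | 4 | fin | 9 | 2
2 | 4 | fin | 60 | 2
2 | 40 | fin | 9 | 2
2 | 40 | fin | 60 | 2
After WHERE (4 rows):
items.amt | items.rank | items.dept | stock.qty | stock.amt
2 | 4 | fin | 9 | 2
2 | 4 | fin | 60 | 2
2 | 40 | fin | 9 | 2
2 | 40 | fin | 60 | 2
After GROUP BY (1 rows):
stock.amt | max_rank
2 | 40
After ORDER BY (1 rows):
stock.amt | max_rank
2 | 40

== RESULT ==
stock.amt | max_rank
2 | 40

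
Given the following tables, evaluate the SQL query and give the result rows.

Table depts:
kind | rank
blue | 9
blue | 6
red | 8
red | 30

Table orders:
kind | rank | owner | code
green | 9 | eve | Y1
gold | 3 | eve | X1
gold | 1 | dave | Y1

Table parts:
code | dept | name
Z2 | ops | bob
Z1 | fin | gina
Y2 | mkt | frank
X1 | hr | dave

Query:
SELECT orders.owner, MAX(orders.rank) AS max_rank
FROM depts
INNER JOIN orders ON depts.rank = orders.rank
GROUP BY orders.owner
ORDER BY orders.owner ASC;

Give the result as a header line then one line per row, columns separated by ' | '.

After JOIN orders (1 rows):
depts.kind | depts.rank | orders.kind | orders.rank | orders.owner | orders.code
blue | 9 | green | 9 | eve | Y1
After GROUP BY (1 rows):
orders.owner | max_rank
eve | 9
After ORDER BY (1 rows):
orders.owner | max_rank
eve | 9

== RESULT ==
orders.owner | max_rank
eve | 9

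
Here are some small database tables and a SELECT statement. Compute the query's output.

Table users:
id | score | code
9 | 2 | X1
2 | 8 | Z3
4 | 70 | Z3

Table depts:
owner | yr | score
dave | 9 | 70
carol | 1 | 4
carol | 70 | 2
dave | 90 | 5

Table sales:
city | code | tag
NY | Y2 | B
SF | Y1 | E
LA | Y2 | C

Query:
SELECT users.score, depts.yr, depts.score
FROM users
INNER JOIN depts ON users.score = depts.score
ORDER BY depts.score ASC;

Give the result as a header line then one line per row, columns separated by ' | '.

== RESULT ==
users.score | depts.yr | depts.score
2 | 70 | 2
70 | 9 | 70

Derivation:
After JOIN depts (2 rows):
users.id | users.score | users.code | depts.owner | depts.yr | depts.score
9 | 2 | X1 | carol | 70 | 2
4 | 70 | Z3 | dave | 9 | 70
After SELECT (2 rows):
users.score | depts.yr | depts.score
2 | 70 | 2
70 | 9 | 70
After ORDER BY (2 rows):
users.score | depts.yr | depts.score
2 | 70 | 2
70 | 9 | 70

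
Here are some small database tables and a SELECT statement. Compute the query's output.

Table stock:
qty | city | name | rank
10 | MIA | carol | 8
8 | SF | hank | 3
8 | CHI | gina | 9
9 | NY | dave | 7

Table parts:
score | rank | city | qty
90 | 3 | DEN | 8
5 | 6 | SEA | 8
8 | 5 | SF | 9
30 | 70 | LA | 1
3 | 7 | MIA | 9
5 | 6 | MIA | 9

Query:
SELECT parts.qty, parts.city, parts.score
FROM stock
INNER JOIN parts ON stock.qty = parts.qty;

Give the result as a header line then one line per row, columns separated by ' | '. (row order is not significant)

== RESULT ==
parts.qty | parts.city | parts.score
8 | DEN | 90
8 | SEA | 5
8 | DEN | 90
8 | SEA | 5
9 | SF | 8
9 | MIA | 3
9 | MIA | 5

Derivation:
After JOIN parts (7 rows):
stock.qty | stock.city | stock.name | stock.rank | parts.score | parts.rank | parts.city | parts.qty
8 | SF | hank | 3 | 90 | 3 | DEN | 8
8 | SF | hank | 3 | 5 | 6 | SEA | 8
8 | CHI | gina | 9 | 90 | 3 | DEN | 8
8 | CHI | gina | 9 | 5 | 6 | SEA | 8
9 | NY | dave | 7 | 8 | 5 | SF | 9
9 | NY | dave | 7 | 3 | 7 | MIA | 9
9 | NY | dave | 7 | 5 | 6 | MIA | 9
After SELECT (7 rows):
parts.qty | parts.city | parts.score
8 | DEN | 90
8 | SEA | 5
8 | DEN | 90
8 | SEA | 5
9 | SF | 8
9 | MIA | 3
9 | MIA | 5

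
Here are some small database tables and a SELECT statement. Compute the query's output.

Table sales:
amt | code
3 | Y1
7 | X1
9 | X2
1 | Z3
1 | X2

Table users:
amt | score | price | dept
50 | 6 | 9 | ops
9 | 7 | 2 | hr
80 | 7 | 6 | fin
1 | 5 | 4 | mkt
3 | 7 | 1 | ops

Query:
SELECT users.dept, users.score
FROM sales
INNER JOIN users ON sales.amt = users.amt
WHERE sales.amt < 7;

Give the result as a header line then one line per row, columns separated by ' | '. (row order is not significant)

After JOIN users (4 rows):
sales.amt | sales.code | users.amt | users.score | users.price | users.dept
3 | Y1 | 3 | 7 | 1 | ops
9 | X2 | 9 | 7 | 2 | hr
1 | Z3 | 1 | 5 | 4 | mkt
1 | X2 | 1 | 5 | 4 | mkt
After WHERE (3 rows):
sales.amt | sales.code | users.amt | users.score | users.price | users.dept
3 | Y1 | 3 | 7 | 1 | ops
1 | Z3 | 1 | 5 | 4 | mkt
1 | X2 | 1 | 5 | 4 | mkt
After SELECT (3 rows):
users.dept | users.score
ops | 7
mkt | 5
mkt | 5

== RESULT ==
users.dept | users.score
ops | 7
mkt | 5
mkt | 5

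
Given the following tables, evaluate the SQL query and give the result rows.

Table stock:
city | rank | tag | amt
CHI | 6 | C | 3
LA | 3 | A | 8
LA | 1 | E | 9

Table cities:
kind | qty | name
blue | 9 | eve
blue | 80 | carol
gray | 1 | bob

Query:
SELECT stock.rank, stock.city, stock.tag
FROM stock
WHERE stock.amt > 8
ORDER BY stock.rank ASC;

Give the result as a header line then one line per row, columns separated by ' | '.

== RESULT ==
stock.rank | stock.city | stock.tag
1 | LA | E

Derivation:
After WHERE (1 rows):
stock.city | stock.rank | stock.tag | stock.amt
LA | 1 | E | 9
After SELECT (1 rows):
stock.rank | stock.city | stock.tag
1 | LA | E
After ORDER BY (1 rows):
stock.rank | stock.city | stock.tag
1 | LA | E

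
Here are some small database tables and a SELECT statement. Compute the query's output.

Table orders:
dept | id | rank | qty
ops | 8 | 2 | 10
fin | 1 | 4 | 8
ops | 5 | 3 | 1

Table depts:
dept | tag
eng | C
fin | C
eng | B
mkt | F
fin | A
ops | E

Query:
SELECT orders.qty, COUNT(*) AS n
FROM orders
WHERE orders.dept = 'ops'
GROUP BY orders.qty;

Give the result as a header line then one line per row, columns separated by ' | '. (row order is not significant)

After WHERE (2 rows):
orders.dept | orders.id | orders.rank | orders.qty
ops | 8 | 2 | 10
ops | 5 | 3 | 1
After GROUP BY (2 rows):
orders.qty | n
10 | 1
1 | 1

== RESULT ==
orders.qty | n
10 | 1
1 | 1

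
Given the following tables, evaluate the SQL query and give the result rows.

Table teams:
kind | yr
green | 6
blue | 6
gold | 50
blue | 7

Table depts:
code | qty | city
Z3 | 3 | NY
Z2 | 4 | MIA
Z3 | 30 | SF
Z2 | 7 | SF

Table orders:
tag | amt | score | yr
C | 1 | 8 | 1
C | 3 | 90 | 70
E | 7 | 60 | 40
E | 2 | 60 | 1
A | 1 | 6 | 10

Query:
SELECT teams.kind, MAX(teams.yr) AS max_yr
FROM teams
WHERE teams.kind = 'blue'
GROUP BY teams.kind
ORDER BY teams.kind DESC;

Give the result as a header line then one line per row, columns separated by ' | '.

== RESULT ==
teams.kind | max_yr
blue | 7

Derivation:
After WHERE (2 rows):
teams.kind | teams.yr
blue | 6
blue | 7
After GROUP BY (1 rows):
teams.kind | max_yr
blue | 7
After ORDER BY (1 rows):
teams.kind | max_yr
blue | 7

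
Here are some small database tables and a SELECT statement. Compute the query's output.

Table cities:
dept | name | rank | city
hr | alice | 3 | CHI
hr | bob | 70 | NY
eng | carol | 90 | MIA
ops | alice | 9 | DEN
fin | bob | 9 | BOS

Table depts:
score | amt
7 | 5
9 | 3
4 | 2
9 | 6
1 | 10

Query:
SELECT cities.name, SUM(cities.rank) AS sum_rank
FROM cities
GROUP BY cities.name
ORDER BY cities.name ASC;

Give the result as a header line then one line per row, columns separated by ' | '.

After GROUP BY (3 rows):
cities.name | sum_rank
alice | 12
bob | 79
carol | 90
After ORDER BY (3 rows):
cities.name | sum_rank
alice | 12
bob | 79
carol | 90

== RESULT ==
cities.name | sum_rank
alice | 12
bob | 79
carol | 90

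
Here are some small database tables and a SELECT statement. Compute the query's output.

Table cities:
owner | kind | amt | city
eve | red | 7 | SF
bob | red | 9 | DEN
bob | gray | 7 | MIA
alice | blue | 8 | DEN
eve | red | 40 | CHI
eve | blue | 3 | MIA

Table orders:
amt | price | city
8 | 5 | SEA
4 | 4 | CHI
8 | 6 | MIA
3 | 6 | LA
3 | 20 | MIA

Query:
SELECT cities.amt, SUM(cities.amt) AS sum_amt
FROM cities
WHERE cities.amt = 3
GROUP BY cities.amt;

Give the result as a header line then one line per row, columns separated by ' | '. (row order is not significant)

After WHERE (1 rows):
cities.owner | cities.kind | cities.amt | cities.city
eve | blue | 3 | MIA
After GROUP BY (1 rows):
cities.amt | sum_amt
3 | 3

== RESULT ==
cities.amt | sum_amt
3 | 3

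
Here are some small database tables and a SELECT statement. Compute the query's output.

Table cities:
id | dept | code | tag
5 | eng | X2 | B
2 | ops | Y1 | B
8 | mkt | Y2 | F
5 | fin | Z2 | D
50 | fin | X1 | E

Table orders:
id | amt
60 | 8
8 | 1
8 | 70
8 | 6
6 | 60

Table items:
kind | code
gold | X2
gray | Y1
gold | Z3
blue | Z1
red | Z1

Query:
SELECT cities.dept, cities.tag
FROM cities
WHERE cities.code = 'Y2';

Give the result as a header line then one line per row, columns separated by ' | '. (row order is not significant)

== RESULT ==
cities.dept | cities.tag
mkt | F

Derivation:
After WHERE (1 rows):
cities.id | cities.dept | cities.code | cities.tag
8 | mkt | Y2 | F
After SELECT (1 rows):
cities.dept | cities.tag
mkt | F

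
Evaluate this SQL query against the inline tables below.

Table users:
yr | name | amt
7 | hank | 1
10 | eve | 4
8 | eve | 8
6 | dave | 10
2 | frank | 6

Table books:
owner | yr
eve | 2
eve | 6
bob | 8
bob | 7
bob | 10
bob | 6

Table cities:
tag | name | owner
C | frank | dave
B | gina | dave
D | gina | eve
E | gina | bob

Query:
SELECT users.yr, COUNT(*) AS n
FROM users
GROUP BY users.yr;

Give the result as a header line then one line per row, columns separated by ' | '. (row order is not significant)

== RESULT ==
users.yr | n
7 | 1
10 | 1
8 | 1
6 | 1
2 | 1

Derivation:
After GROUP BY (5 rows):
users.yr | n
7 | 1
10 | 1
8 | 1
6 | 1
2 | 1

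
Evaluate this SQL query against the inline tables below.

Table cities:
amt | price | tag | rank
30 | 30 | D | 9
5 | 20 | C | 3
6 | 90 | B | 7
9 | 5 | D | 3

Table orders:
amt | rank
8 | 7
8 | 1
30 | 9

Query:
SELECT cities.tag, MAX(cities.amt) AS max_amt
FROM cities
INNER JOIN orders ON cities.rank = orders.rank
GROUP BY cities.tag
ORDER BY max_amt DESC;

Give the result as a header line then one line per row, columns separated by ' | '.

== RESULT ==
cities.tag | max_amt
D | 30
B | 6

Derivation:
After JOIN orders (2 rows):
cities.amt | cities.price | cities.tag | cities.rank | orders.amt | orders.rank
30 | 30 | D | 9 | 30 | 9
6 | 90 | B | 7 | 8 | 7
After GROUP BY (2 rows):
cities.tag | max_amt
D | 30
B | 6
After ORDER BY (2 rows):
cities.tag | max_amt
D | 30
B | 6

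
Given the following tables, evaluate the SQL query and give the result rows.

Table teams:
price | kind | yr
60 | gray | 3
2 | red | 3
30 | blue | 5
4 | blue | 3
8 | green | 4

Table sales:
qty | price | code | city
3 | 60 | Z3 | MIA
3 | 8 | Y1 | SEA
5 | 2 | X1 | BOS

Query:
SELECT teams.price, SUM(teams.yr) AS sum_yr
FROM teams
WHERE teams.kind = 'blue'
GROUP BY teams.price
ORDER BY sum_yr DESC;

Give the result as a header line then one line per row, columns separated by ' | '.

After WHERE (2 rows):
teams.price | teams.kind | teams.yr
30 | blue | 5
4 | blue | 3
After GROUP BY (2 rows):
teams.price | sum_yr
30 | 5
4 | 3
After ORDER BY (2 rows):
teams.price | sum_yr
30 | 5
4 | 3

== RESULT ==
teams.price | sum_yr
30 | 5
4 | 3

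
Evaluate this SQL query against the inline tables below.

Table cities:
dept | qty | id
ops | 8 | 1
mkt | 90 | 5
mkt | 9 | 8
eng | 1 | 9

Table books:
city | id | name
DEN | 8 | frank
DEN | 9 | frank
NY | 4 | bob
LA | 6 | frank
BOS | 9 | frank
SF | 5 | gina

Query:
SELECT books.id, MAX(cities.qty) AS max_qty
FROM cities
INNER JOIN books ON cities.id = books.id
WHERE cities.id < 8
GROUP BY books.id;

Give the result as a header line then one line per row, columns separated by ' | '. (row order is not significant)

== RESULT ==
books.id | max_qty
5 | 90

Derivation:
After JOIN books (4 rows):
cities.dept | cities.qty | cities.id | books.city | books.id | books.name
mkt | 90 | 5 | SF | 5 | gina
mkt | 9 | 8 | DEN | 8 | frank
eng | 1 | 9 | DEN | 9 | frank
eng | 1 | 9 | BOS | 9 | frank
After WHERE (1 rows):
cities.dept | cities.qty | cities.id | books.city | books.id | books.name
mkt | 90 | 5 | SF | 5 | gina
After GROUP BY (1 rows):
books.id | max_qty
5 | 90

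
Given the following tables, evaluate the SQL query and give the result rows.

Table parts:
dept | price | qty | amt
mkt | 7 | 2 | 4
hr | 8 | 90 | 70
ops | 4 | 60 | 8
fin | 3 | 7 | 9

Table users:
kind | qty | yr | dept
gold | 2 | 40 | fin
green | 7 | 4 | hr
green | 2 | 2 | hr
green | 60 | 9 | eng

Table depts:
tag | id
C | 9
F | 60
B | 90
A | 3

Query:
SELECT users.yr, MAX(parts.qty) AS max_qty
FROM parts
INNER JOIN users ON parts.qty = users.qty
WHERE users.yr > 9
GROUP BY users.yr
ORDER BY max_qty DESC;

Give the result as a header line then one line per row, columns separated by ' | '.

== RESULT ==
users.yr | max_qty
40 | 2

Derivation:
After JOIN users (4 rows):
parts.dept | parts.price | parts.qty | parts.amt | users.kind | users.qty | users.yr | users.dept
mkt | 7 | 2 | 4 | gold | 2 | 40 | fin
mkt | 7 | 2 | 4 | green | 2 | 2 | hr
ops | 4 | 60 | 8 | green | 60 | 9 | eng
fin | 3 | 7 | 9 | green | 7 | 4 | hr
After WHERE (1 rows):
parts.dept | parts.price | parts.qty | parts.amt | users.kind | users.qty | users.yr | users.dept
mkt | 7 | 2 | 4 | gold | 2 | 40 | fin
After GROUP BY (1 rows):
users.yr | max_qty
40 | 2
After ORDER BY (1 rows):
users.yr | max_qty
40 | 2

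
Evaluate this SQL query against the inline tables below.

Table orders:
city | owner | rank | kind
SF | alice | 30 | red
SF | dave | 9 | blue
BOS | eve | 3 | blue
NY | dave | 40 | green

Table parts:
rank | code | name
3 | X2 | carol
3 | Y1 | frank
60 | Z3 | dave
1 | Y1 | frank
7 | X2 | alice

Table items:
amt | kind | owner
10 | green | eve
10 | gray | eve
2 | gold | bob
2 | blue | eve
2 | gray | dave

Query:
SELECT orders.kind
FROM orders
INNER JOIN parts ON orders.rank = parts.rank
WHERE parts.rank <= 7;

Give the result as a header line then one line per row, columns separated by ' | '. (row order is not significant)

== RESULT ==
orders.kind
blue
blue

Derivation:
After JOIN parts (2 rows):
orders.city | orders.owner | orders.rank | orders.kind | parts.rank | parts.code | parts.name
BOS | eve | 3 | blue | 3 | X2 | carol
BOS | eve | 3 | blue | 3 | Y1 | frank
After WHERE (2 rows):
orders.city | orders.owner | orders.rank | orders.kind | parts.rank | parts.code | parts.name
BOS | eve | 3 | blue | 3 | X2 | carol
BOS | eve | 3 | blue | 3 | Y1 | frank
After SELECT (2 rows):
orders.kind
blue
blue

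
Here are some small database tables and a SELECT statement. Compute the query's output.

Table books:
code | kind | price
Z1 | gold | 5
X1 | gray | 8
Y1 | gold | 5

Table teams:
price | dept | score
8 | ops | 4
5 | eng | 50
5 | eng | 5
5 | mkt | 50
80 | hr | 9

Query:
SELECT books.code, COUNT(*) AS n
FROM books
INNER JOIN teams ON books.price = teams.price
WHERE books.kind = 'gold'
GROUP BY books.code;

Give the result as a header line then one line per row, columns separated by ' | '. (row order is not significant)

After JOIN teams (7 rows):
books.code | books.kind | books.price | teams.price | teams.dept | teams.score
Z1 | gold | 5 | 5 | eng | 50
Z1 | gold | 5 | 5 | eng | 5
Z1 | gold | 5 | 5 | mkt | 50
X1 | gray | 8 | 8 | ops | 4
Y1 | gold | 5 | 5 | eng | 50
Y1 | gold | 5 | 5 | eng | 5
Y1 | gold | 5 | 5 | mkt | 50
After WHERE (6 rows):
books.code | books.kind | books.price | teams.price | teams.dept | teams.score
Z1 | gold | 5 | 5 | eng | 50
Z1 | gold | 5 | 5 | eng | 5
Z1 | gold | 5 | 5 | mkt | 50
Y1 | gold | 5 | 5 | eng | 50
Y1 | gold | 5 | 5 | eng | 5
Y1 | gold | 5 | 5 | mkt | 50
After GROUP BY (2 rows):
books.code | n
Z1 | 3
Y1 | 3

== RESULT ==
books.code | n
Z1 | 3
Y1 | 3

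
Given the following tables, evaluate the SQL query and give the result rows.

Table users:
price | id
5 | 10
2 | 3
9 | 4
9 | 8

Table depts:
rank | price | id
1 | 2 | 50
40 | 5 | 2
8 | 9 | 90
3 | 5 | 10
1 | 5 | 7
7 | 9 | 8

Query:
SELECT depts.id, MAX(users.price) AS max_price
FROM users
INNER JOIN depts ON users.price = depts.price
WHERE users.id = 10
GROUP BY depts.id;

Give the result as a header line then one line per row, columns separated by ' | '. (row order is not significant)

After JOIN depts (8 rows):
users.price | users.id | depts.rank | depts.price | depts.id
5 | 10 | 40 | 5 | 2
5 | 10 | 3 | 5 | 10
5 | 10 | 1 | 5 | 7
2 | 3 | 1 | 2 | 50
9 | 4 | 8 | 9 | 90
9 | 4 | 7 | 9 | 8
9 | 8 | 8 | 9 | 90
9 | 8 | 7 | 9 | 8
After WHERE (3 rows):
users.price | users.id | depts.rank | depts.price | depts.id
5 | 10 | 40 | 5 | 2
5 | 10 | 3 | 5 | 10
5 | 10 | 1 | 5 | 7
After GROUP BY (3 rows):
depts.id | max_price
2 | 5
10 | 5
7 | 5

== RESULT ==
depts.id | max_price
2 | 5
10 | 5
7 | 5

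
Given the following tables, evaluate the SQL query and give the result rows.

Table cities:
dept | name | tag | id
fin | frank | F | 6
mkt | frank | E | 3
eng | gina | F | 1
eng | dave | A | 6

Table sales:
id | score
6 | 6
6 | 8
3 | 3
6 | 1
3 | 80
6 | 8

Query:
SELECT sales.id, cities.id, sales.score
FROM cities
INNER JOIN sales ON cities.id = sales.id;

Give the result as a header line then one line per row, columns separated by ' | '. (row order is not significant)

== RESULT ==
sales.id | cities.id | sales.score
6 | 6 | 6
6 | 6 | 8
6 | 6 | 1
6 | 6 | 8
3 | 3 | 3
3 | 3 | 80
6 | 6 | 6
6 | 6 | 8
6 | 6 | 1
6 | 6 | 8

Derivation:
After JOIN sales (10 rows):
cities.dept | cities.name | cities.tag | cities.id | sales.id | sales.score
fin | frank | F | 6 | 6 | 6
fin | frank | F | 6 | 6 | 8
fin | frank | F | 6 | 6 | 1
fin | frank | F | 6 | 6 | 8
mkt | frank | E | 3 | 3 | 3
mkt | frank | E | 3 | 3 | 80
eng | dave | A | 6 | 6 | 6
eng | dave | A | 6 | 6 | 8
eng | dave | A | 6 | 6 | 1
eng | dave | A | 6 | 6 | 8
After SELECT (10 rows):
sales.id | cities.id | sales.score
6 | 6 | 6
6 | 6 | 8
6 | 6 | 1
6 | 6 | 8
3 | 3 | 3
3 | 3 | 80
6 | 6 | 6
6 | 6 | 8
6 | 6 | 1
6 | 6 | 8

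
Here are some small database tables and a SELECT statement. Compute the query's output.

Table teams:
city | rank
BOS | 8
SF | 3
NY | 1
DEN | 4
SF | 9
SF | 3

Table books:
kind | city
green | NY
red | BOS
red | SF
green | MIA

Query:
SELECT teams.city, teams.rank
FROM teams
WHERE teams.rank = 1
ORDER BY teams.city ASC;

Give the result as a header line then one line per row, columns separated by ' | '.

== RESULT ==
teams.city | teams.rank
NY | 1

Derivation:
After WHERE (1 rows):
teams.city | teams.rank
NY | 1
After SELECT (1 rows):
teams.city | teams.rank
NY | 1
After ORDER BY (1 rows):
teams.city | teams.rank
NY | 1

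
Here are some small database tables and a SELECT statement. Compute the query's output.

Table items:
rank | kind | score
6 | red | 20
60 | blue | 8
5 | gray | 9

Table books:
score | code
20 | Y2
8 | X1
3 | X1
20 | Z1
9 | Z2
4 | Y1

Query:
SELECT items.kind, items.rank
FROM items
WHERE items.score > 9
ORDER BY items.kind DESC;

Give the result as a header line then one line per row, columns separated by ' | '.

After WHERE (1 rows):
items.rank | items.kind | items.score
6 | red | 20
After SELECT (1 rows):
items.kind | items.rank
red | 6
After ORDER BY (1 rows):
items.kind | items.rank
red | 6

== RESULT ==
items.kind | items.rank
red | 6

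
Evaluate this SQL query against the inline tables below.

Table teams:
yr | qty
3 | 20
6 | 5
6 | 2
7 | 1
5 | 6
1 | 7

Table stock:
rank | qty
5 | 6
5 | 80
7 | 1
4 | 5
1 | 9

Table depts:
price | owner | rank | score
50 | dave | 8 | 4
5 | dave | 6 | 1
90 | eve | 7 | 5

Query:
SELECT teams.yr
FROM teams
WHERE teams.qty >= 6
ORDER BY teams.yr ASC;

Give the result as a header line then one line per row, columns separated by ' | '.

== RESULT ==
teams.yr
1
3
5

Derivation:
After WHERE (3 rows):
teams.yr | teams.qty
3 | 20
5 | 6
1 | 7
After SELECT (3 rows):
teams.yr
3
5
1
After ORDER BY (3 rows):
teams.yr
1
3
5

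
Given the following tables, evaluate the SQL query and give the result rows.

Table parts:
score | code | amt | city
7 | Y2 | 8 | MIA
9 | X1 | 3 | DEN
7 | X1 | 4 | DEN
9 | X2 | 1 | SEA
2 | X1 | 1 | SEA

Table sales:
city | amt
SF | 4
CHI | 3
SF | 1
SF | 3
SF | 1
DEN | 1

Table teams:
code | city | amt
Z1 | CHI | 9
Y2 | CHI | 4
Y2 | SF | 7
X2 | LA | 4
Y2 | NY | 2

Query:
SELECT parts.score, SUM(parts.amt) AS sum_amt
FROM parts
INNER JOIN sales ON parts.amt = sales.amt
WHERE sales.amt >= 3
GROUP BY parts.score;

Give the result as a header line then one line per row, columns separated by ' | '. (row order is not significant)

After JOIN sales (9 rows):
parts.score | parts.code | parts.amt | parts.city | sales.city | sales.amt
9 | X1 | 3 | DEN | CHI | 3
9 | X1 | 3 | DEN | SF | 3
7 | X1 | 4 | DEN | SF | 4
9 | X2 | 1 | SEA | SF | 1
9 | X2 | 1 | SEA | SF | 1
9 | X2 | 1 | SEA | DEN | 1
2 | X1 | 1 | SEA | SF | 1
2 | X1 | 1 | SEA | SF | 1
2 | X1 | 1 | SEA | DEN | 1
After WHERE (3 rows):
parts.score | parts.code | parts.amt | parts.city | sales.city | sales.amt
9 | X1 | 3 | DEN | CHI | 3
9 | X1 | 3 | DEN | SF | 3
7 | X1 | 4 | DEN | SF | 4
After GROUP BY (2 rows):
parts.score | sum_amt
9 | 6
7 | 4

== RESULT ==
parts.score | sum_amt
9 | 6
7 | 4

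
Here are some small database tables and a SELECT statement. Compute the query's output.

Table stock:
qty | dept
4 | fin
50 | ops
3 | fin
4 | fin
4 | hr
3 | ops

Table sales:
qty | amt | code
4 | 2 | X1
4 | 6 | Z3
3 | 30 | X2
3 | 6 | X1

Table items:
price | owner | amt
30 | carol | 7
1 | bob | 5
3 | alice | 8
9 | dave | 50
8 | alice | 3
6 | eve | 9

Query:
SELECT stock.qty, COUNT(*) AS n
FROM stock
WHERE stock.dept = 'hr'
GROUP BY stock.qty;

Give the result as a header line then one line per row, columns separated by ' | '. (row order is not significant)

== RESULT ==
stock.qty | n
4 | 1

Derivation:
After WHERE (1 rows):
stock.qty | stock.dept
4 | hr
After GROUP BY (1 rows):
stock.qty | n
4 | 1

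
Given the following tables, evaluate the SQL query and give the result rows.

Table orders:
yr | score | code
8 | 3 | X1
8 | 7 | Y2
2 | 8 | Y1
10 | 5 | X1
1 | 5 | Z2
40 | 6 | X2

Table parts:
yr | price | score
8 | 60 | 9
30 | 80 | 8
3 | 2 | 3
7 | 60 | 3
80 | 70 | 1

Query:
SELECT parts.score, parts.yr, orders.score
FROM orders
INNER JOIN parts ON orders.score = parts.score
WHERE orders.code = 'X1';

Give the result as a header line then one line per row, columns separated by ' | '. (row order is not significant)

== RESULT ==
parts.score | parts.yr | orders.score
3 | 3 | 3
3 | 7 | 3

Derivation:
After JOIN parts (3 rows):
orders.yr | orders.score | orders.code | parts.yr | parts.price | parts.score
8 | 3 | X1 | 3 | 2 | 3
8 | 3 | X1 | 7 | 60 | 3
2 | 8 | Y1 | 30 | 80 | 8
After WHERE (2 rows):
orders.yr | orders.score | orders.code | parts.yr | parts.price | parts.score
8 | 3 | X1 | 3 | 2 | 3
8 | 3 | X1 | 7 | 60 | 3
After SELECT (2 rows):
parts.score | parts.yr | orders.score
3 | 3 | 3
3 | 7 | 3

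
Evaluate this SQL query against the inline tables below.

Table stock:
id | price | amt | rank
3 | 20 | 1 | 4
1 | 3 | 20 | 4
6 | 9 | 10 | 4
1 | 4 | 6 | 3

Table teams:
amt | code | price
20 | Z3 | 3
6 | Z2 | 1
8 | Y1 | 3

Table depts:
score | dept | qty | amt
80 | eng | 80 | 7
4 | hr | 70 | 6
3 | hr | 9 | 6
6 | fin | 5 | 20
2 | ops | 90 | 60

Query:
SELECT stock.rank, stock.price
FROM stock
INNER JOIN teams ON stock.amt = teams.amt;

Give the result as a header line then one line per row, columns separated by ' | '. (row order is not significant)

== RESULT ==
stock.rank | stock.price
4 | 3
3 | 4

Derivation:
After JOIN teams (2 rows):
stock.id | stock.price | stock.amt | stock.rank | teams.amt | teams.code | teams.price
1 | 3 | 20 | 4 | 20 | Z3 | 3
1 | 4 | 6 | 3 | 6 | Z2 | 1
After SELECT (2 rows):
stock.rank | stock.price
4 | 3
3 | 4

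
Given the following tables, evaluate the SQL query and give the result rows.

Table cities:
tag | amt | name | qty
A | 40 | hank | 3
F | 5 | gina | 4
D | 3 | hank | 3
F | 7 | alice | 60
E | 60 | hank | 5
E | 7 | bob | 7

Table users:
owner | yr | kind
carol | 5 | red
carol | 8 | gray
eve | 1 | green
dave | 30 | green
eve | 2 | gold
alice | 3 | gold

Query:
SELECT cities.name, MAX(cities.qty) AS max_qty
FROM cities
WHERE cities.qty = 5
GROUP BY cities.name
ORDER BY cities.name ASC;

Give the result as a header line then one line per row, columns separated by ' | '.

After WHERE (1 rows):
cities.tag | cities.amt | cities.name | cities.qty
E | 60 | hank | 5
After GROUP BY (1 rows):
cities.name | max_qty
hank | 5
After ORDER BY (1 rows):
cities.name | max_qty
hank | 5

== RESULT ==
cities.name | max_qty
hank | 5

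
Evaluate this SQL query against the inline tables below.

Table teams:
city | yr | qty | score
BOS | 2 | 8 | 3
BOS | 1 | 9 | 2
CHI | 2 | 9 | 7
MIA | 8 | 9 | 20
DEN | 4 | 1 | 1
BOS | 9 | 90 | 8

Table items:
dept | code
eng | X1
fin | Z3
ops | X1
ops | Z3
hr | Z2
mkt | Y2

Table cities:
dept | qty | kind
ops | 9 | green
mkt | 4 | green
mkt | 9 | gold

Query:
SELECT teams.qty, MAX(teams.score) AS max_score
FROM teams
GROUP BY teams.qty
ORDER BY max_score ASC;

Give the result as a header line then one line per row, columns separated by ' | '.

After GROUP BY (4 rows):
teams.qty | max_score
8 | 3
9 | 20
1 | 1
90 | 8
After ORDER BY (4 rows):
teams.qty | max_score
1 | 1
8 | 3
90 | 8
9 | 20

== RESULT ==
teams.qty | max_score
1 | 1
8 | 3
90 | 8
9 | 20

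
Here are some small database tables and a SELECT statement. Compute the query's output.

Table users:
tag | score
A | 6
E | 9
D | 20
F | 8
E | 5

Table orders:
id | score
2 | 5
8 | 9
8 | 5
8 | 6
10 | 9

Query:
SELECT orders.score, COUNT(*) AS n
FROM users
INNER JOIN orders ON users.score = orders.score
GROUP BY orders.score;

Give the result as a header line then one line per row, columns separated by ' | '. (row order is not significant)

After JOIN orders (5 rows):
users.tag | users.score | orders.id | orders.score
A | 6 | 8 | 6
E | 9 | 8 | 9
E | 9 | 10 | 9
E | 5 | 2 | 5
E | 5 | 8 | 5
After GROUP BY (3 rows):
orders.score | n
6 | 1
9 | 2
5 | 2

== RESULT ==
orders.score | n
6 | 1
9 | 2
5 | 2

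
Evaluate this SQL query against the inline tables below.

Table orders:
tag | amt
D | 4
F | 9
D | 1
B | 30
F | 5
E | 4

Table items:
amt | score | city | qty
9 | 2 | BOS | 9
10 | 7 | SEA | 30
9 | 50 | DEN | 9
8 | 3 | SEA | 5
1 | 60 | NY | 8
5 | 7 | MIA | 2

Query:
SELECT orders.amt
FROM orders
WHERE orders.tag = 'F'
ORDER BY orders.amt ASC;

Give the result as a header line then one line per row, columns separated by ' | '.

After WHERE (2 rows):
orders.tag | orders.amt
F | 9
F | 5
After SELECT (2 rows):
orders.amt
9
5
After ORDER BY (2 rows):
orders.amt
5
9

== RESULT ==
orders.amt
5
9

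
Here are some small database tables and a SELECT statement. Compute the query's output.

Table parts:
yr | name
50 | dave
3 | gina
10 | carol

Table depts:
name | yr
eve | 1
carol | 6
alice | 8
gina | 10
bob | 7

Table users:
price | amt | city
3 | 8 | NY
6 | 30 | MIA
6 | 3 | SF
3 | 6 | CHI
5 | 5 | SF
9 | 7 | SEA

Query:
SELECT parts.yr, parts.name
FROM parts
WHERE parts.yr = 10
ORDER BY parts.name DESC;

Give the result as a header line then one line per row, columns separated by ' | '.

After WHERE (1 rows):
parts.yr | parts.name
10 | carol
After SELECT (1 rows):
parts.yr | parts.name
10 | carol
After ORDER BY (1 rows):
parts.yr | parts.name
10 | carol

== RESULT ==
parts.yr | parts.name
10 | carol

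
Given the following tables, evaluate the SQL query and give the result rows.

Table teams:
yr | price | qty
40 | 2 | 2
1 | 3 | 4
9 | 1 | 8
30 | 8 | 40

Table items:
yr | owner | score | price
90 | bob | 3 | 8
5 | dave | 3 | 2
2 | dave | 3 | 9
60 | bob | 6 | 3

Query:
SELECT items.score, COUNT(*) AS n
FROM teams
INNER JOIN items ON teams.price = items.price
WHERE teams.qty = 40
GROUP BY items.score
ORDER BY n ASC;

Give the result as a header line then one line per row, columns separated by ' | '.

== RESULT ==
items.score | n
3 | 1

Derivation:
After JOIN items (3 rows):
teams.yr | teams.price | teams.qty | items.yr | items.owner | items.score | items.price
40 | 2 | 2 | 5 | dave | 3 | 2
1 | 3 | 4 | 60 | bob | 6 | 3
30 | 8 | 40 | 90 | bob | 3 | 8
After WHERE (1 rows):
teams.yr | teams.price | teams.qty | items.yr | items.owner | items.score | items.price
30 | 8 | 40 | 90 | bob | 3 | 8
After GROUP BY (1 rows):
items.score | n
3 | 1
After ORDER BY (1 rows):
items.score | n
3 | 1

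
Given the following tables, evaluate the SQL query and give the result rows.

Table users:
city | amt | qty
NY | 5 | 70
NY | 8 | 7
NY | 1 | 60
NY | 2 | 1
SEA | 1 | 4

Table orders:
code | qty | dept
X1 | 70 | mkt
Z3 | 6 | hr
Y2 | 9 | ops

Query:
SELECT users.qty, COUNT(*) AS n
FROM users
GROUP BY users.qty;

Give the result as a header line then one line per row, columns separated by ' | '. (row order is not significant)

== RESULT ==
users.qty | n
70 | 1
7 | 1
60 | 1
1 | 1
4 | 1

Derivation:
After GROUP BY (5 rows):
users.qty | n
70 | 1
7 | 1
60 | 1
1 | 1
4 | 1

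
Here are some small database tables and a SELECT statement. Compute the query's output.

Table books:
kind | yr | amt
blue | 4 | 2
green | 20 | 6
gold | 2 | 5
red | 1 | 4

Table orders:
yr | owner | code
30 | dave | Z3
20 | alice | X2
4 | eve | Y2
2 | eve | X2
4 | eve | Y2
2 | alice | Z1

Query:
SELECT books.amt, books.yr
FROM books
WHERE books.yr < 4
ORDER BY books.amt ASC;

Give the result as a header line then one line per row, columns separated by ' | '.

After WHERE (2 rows):
books.kind | books.yr | books.amt
gold | 2 | 5
red | 1 | 4
After SELECT (2 rows):
books.amt | books.yr
5 | 2
4 | 1
After ORDER BY (2 rows):
books.amt | books.yr
4 | 1
5 | 2

== RESULT ==
books.amt | books.yr
4 | 1
5 | 2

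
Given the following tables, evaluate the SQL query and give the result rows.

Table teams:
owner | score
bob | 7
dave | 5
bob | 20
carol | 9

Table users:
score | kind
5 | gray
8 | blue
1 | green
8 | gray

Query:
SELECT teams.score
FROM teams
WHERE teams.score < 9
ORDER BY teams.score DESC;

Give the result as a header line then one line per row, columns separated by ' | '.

== RESULT ==
teams.score
7
5

Derivation:
After WHERE (2 rows):
teams.owner | teams.score
bob | 7
dave | 5
After SELECT (2 rows):
teams.score
7
5
After ORDER BY (2 rows):
teams.score
7
5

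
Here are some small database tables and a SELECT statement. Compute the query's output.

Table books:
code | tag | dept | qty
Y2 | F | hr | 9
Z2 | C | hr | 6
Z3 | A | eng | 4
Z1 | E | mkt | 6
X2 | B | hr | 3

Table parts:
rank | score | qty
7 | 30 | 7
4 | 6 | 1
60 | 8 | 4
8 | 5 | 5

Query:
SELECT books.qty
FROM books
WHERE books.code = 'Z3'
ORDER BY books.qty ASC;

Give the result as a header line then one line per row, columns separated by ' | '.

== RESULT ==
books.qty
4

Derivation:
After WHERE (1 rows):
books.code | books.tag | books.dept | books.qty
Z3 | A | eng | 4
After SELECT (1 rows):
books.qty
4
After ORDER BY (1 rows):
books.qty
4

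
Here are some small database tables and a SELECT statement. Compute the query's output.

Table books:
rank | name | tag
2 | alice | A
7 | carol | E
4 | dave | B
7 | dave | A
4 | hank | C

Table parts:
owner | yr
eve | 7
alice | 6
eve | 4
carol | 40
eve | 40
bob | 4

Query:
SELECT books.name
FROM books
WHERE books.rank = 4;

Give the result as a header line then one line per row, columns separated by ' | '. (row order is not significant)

After WHERE (2 rows):
books.rank | books.name | books.tag
4 | dave | B
4 | hank | C
After SELECT (2 rows):
books.name
dave
hank

== RESULT ==
books.name
dave
hank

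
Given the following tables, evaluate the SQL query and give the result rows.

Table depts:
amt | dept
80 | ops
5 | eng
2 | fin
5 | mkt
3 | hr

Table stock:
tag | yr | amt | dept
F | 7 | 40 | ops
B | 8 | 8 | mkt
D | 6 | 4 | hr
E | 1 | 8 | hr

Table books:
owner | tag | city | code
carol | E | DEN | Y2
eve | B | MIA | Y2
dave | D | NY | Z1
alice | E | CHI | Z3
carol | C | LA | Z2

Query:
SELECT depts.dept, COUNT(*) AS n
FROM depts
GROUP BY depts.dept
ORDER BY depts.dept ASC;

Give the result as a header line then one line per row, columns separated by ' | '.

After GROUP BY (5 rows):
depts.dept | n
ops | 1
eng | 1
fin | 1
mkt | 1
hr | 1
After ORDER BY (5 rows):
depts.dept | n
eng | 1
fin | 1
hr | 1
mkt | 1
ops | 1

== RESULT ==
depts.dept | n
eng | 1
fin | 1
hr | 1
mkt | 1
ops | 1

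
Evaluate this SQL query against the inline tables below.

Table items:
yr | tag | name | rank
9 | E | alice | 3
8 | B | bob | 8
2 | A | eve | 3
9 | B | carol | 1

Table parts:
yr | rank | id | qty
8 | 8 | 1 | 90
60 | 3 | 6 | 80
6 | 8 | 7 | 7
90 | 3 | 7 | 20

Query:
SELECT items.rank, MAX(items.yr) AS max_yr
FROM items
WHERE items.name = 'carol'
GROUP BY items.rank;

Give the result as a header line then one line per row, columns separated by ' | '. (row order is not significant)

After WHERE (1 rows):
items.yr | items.tag | items.name | items.rank
9 | B | carol | 1
After GROUP BY (1 rows):
items.rank | max_yr
1 | 9

== RESULT ==
items.rank | max_yr
1 | 9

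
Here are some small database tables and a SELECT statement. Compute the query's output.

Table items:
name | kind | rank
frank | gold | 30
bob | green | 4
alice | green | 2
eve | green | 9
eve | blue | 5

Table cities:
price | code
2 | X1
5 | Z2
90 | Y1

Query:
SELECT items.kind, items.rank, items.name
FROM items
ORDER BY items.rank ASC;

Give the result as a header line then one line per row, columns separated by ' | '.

After SELECT (5 rows):
items.kind | items.rank | items.name
gold | 30 | frank
green | 4 | bob
green | 2 | alice
green | 9 | eve
blue | 5 | eve
After ORDER BY (5 rows):
items.kind | items.rank | items.name
green | 2 | alice
green | 4 | bob
blue | 5 | eve
green | 9 | eve
gold | 30 | frank

== RESULT ==
items.kind | items.rank | items.name
green | 2 | alice
green | 4 | bob
blue | 5 | eve
green | 9 | eve
gold | 30 | frank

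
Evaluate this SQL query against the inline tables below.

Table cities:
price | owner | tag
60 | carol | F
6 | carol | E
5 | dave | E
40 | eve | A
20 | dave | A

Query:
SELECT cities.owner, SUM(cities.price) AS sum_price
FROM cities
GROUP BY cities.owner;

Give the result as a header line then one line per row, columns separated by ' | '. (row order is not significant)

After GROUP BY (3 rows):
cities.owner | sum_price
carol | 66
dave | 25
eve | 40

== RESULT ==
cities.owner | sum_price
carol | 66
dave | 25
eve | 40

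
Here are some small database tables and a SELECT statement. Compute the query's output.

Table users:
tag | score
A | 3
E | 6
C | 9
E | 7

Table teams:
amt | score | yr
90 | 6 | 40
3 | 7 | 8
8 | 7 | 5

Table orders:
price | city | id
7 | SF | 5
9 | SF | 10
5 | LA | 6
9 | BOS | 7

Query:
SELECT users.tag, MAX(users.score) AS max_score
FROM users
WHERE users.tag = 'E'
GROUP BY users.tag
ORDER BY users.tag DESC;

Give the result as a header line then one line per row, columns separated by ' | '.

After WHERE (2 rows):
users.tag | users.score
E | 6
E | 7
After GROUP BY (1 rows):
users.tag | max_score
E | 7
After ORDER BY (1 rows):
users.tag | max_score
E | 7

== RESULT ==
users.tag | max_score
E | 7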